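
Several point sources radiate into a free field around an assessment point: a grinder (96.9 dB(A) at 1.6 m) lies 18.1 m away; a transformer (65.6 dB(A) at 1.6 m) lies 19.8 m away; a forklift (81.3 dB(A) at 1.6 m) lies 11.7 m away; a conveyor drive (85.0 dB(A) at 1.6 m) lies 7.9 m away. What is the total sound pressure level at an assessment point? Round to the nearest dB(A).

77 dB(A)

Propagate each source to the receiver with L = L_ref − 20·log₁₀(r/r_ref), then add intensities.
grinder: 96.9 − 20·log₁₀(18.1/1.6) = 96.9 − 21.07 = 75.83 dB(A).
transformer: 65.6 − 20·log₁₀(19.8/1.6) = 65.6 − 21.85 = 43.75 dB(A).
forklift: 81.3 − 20·log₁₀(11.7/1.6) = 81.3 − 17.28 = 64.02 dB(A).
conveyor drive: 85.0 − 20·log₁₀(7.9/1.6) = 85.0 − 13.87 = 71.13 dB(A).
Σ 10^(L/10) = 5.379e+07 → L_total = 10·log₁₀(5.379e+07) = 77.31 dB(A).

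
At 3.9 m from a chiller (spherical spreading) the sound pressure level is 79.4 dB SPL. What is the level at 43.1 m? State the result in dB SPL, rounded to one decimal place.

58.5 dB SPL

Spherical spreading from a point source gives a 20·log₁₀(r₂/r₁) drop.
L₂ = 79.4 − 20·log₁₀(43.1/3.9) = 79.4 − 20.868 = 58.53 dB SPL.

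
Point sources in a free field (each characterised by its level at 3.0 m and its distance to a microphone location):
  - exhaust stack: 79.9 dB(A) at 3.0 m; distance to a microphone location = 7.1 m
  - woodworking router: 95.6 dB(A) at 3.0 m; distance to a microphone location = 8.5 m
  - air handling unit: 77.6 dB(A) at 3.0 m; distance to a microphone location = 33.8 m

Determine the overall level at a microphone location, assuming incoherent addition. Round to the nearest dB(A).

Apply inverse-square spreading to bring every level to the receiver, then sum 10^(L/10).
exhaust stack: 79.9 − 20·log₁₀(7.1/3.0) = 79.9 − 7.48 = 72.42 dB(A).
woodworking router: 95.6 − 20·log₁₀(8.5/3.0) = 95.6 − 9.05 = 86.55 dB(A).
air handling unit: 77.6 − 20·log₁₀(33.8/3.0) = 77.6 − 21.04 = 56.56 dB(A).
Σ 10^(L/10) = 4.702e+08 → L_total = 10·log₁₀(4.702e+08) = 86.72 dB(A).

87 dB(A)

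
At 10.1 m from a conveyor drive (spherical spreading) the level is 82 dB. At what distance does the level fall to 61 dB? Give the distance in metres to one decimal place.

113.3 m

For a point source L₁ − L₂ = 20·log₁₀(r₂/r₁), so r₂ = r₁·10^((L₁−L₂)/20).
r₂ = 10.1·10^((82−61)/20) = 10.1·10^(21.0/20) = 113.32 m.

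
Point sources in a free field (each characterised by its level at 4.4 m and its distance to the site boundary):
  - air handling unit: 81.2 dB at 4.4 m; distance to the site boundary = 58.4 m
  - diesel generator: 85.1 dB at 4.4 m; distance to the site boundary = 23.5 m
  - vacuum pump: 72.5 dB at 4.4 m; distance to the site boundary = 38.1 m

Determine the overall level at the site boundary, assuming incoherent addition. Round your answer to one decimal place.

First find each source's level at the receiver (point-source: −20·log₁₀(r/r_ref)), then combine on an intensity basis.
air handling unit: 81.2 − 20·log₁₀(58.4/4.4) = 81.2 − 22.46 = 58.74 dB.
diesel generator: 85.1 − 20·log₁₀(23.5/4.4) = 85.1 − 14.55 = 70.55 dB.
vacuum pump: 72.5 − 20·log₁₀(38.1/4.4) = 72.5 − 18.75 = 53.75 dB.
Σ 10^(L/10) = 1.233e+07 → L_total = 10·log₁₀(1.233e+07) = 70.91 dB.

70.9 dB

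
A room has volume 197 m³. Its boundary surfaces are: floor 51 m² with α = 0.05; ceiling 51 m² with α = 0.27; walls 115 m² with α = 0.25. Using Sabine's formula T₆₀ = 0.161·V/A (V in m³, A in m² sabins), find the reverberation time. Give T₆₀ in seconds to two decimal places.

Summing Sᵢαᵢ: 51·0.05 + 51·0.27 + 115·0.25 = 45.07 m².
T₆₀ = 0.161 × 197 / 45.07 = 0.704 s.

0.70 s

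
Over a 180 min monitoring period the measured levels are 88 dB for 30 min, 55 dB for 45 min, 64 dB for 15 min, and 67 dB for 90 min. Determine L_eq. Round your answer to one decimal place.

80.3 dB

The energy average is taken in the linear domain: L_eq = 10·log₁₀[(Σ tᵢ·10^(Lᵢ/10))/T], T = 180 min.
Σ tᵢ·10^(Lᵢ/10) = 30·10^(88/10) + 45·10^(55/10) + 15·10^(64/10) + 90·10^(67/10) = 1.943e+10.
L_eq = 10·log₁₀(1.943e+10/180) = 80.33 dB.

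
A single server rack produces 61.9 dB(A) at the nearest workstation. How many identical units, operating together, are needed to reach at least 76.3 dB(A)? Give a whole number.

The shortfall is 76.3 − 61.9 = 14.4 dB, and N units add 10·log₁₀ N, so need 10·log₁₀ N ≥ 14.4.
N ≥ 10^(14.4/10) = 27.542, so N = 28.

28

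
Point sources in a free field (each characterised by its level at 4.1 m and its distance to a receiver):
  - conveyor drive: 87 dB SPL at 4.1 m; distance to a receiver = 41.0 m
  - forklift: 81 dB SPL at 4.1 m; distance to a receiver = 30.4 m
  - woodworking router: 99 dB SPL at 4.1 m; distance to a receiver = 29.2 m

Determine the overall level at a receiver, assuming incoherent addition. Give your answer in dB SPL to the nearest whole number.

82 dB SPL

Propagate each source to the receiver with L = L_ref − 20·log₁₀(r/r_ref), then add intensities.
conveyor drive: 87 − 20·log₁₀(41.0/4.1) = 87 − 20.00 = 67.00 dB SPL.
forklift: 81 − 20·log₁₀(30.4/4.1) = 81 − 17.40 = 63.60 dB SPL.
woodworking router: 99 − 20·log₁₀(29.2/4.1) = 99 − 17.05 = 81.95 dB SPL.
Σ 10^(L/10) = 1.639e+08 → L_total = 10·log₁₀(1.639e+08) = 82.15 dB SPL.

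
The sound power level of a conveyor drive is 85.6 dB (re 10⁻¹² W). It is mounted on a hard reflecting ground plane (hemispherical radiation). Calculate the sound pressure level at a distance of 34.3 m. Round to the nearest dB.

Free-field hemispherical radiation: L_p = L_w − 10·log₁₀(2π·r²), r = 34.3 m.
2π·r² = 7392 m², 10·log₁₀ of that is 38.688 dB.
L_p = 85.6 − 38.688 = 46.91 dB.

47 dB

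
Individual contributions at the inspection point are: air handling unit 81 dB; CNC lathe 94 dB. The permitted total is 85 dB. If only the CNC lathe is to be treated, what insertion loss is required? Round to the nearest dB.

11 dB

The untreated sources together contribute 10^(81/10) = 1.259e+08, i.e. 81.00 dB.
To meet 85 dB overall, the treated CNC lathe may contribute at most 10^(85/10) − 1.259e+08 = 1.903e+08, i.e. 82.80 dB.
Required insertion loss = 94 − 82.80 = 11.20 dB.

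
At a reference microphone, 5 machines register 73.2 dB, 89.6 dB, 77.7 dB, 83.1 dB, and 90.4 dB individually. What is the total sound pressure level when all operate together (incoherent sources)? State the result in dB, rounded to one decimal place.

93.6 dB

Incoherent sources combine by intensity addition: L_total = 10·log₁₀(Σ 10^(L_i/10)).
Σ 10^(L/10) = 10^(73.2/10) + 10^(89.6/10) + 10^(77.7/10) + 10^(83.1/10) + 10^(90.4/10) = 2.292e+09.
L_total = 10·log₁₀(2.292e+09) = 93.60 dB.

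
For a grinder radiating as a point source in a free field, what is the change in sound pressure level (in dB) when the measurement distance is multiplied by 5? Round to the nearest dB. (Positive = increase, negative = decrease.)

-14 dB

Point-source spreading: ΔL = −20·log₁₀(r₂/r₁).
ΔL = −20·log₁₀(5) = -13.98 dB.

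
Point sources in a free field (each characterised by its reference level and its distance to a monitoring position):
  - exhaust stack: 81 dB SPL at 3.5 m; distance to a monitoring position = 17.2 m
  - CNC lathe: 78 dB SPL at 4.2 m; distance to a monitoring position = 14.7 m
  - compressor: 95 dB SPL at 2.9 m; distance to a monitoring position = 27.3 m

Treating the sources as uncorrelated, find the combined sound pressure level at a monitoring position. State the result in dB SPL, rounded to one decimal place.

76.6 dB SPL

Propagate each source to the receiver with L = L_ref − 20·log₁₀(r/r_ref), then add intensities.
exhaust stack: 81 − 20·log₁₀(17.2/3.5) = 81 − 13.83 = 67.17 dB SPL.
CNC lathe: 78 − 20·log₁₀(14.7/4.2) = 78 − 10.88 = 67.12 dB SPL.
compressor: 95 − 20·log₁₀(27.3/2.9) = 95 − 19.48 = 75.52 dB SPL.
Σ 10^(L/10) = 4.605e+07 → L_total = 10·log₁₀(4.605e+07) = 76.63 dB SPL.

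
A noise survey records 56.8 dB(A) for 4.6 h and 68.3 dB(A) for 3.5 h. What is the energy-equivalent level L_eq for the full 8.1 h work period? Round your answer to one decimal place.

65.0 dB(A)

Weight each interval's intensity by its duration and average over T = 8.1 h:
Σ tᵢ·10^(Lᵢ/10) = 4.6·10^(56.8/10) + 3.5·10^(68.3/10) = 2.586e+07.
L_eq = 10·log₁₀(2.586e+07/8.1) = 65.04 dB(A).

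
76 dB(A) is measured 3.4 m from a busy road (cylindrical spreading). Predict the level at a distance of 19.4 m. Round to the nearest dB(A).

Line-source attenuation: ΔL = 10·log₁₀(r₂/r₁) = 10·log₁₀(19.4/3.4) = 7.563 dB.
L₂ = 76 − 10·log₁₀(19.4/3.4) = 76 − 7.563 = 68.44 dB(A).

68 dB(A)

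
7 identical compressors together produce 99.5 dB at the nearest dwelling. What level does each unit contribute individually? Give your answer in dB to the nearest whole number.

91 dB

For N identical incoherent sources L_total = L₁ + 10·log₁₀ N, so L₁ = 99.5 − 10·log₁₀(7) = 99.5 − 8.451.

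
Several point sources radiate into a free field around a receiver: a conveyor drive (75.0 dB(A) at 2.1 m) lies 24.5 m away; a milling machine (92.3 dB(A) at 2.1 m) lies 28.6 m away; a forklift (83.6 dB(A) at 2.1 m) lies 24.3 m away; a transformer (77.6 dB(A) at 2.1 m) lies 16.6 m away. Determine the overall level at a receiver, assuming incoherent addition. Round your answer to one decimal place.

Propagate each source to the receiver with L = L_ref − 20·log₁₀(r/r_ref), then add intensities.
conveyor drive: 75.0 − 20·log₁₀(24.5/2.1) = 75.0 − 21.34 = 53.66 dB(A).
milling machine: 92.3 − 20·log₁₀(28.6/2.1) = 92.3 − 22.68 = 69.62 dB(A).
forklift: 83.6 − 20·log₁₀(24.3/2.1) = 83.6 − 21.27 = 62.33 dB(A).
transformer: 77.6 − 20·log₁₀(16.6/2.1) = 77.6 − 17.96 = 59.64 dB(A).
Σ 10^(L/10) = 1.202e+07 → L_total = 10·log₁₀(1.202e+07) = 70.80 dB(A).

70.8 dB(A)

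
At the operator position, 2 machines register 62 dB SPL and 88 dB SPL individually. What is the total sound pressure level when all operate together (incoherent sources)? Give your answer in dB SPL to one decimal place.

88.0 dB SPL

For uncorrelated sources the intensities add, so convert each level to linear form, sum, and take 10·log₁₀ of the total.
Σ 10^(L/10) = 10^(62/10) + 10^(88/10) = 6.325e+08.
L_total = 10·log₁₀(6.325e+08) = 88.01 dB SPL.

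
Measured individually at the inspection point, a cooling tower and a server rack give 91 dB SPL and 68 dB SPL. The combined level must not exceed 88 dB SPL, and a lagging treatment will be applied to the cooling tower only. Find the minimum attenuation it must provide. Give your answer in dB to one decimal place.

Fixed contribution from the other source: Σ 10^(L/10) = 10^(68/10) = 6.310e+06 (68.00 dB SPL).
The limit corresponds to 10^(88/10) = 6.310e+08; subtracting the fixed part leaves 6.246e+08 for the cooling tower, i.e. 87.96 dB SPL.
Required insertion loss = 91 − 87.96 = 3.04 dB.

3.0 dB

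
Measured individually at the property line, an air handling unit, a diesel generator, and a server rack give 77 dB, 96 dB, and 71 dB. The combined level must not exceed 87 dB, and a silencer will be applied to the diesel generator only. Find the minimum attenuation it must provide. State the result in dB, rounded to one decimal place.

9.6 dB

Fixed contribution from the other sources: Σ 10^(L/10) = 10^(77/10) + 10^(71/10) = 6.271e+07 (77.97 dB).
The limit corresponds to 10^(87/10) = 5.012e+08; subtracting the fixed part leaves 4.385e+08 for the diesel generator, i.e. 86.42 dB.
Required insertion loss = 96 − 86.42 = 9.58 dB.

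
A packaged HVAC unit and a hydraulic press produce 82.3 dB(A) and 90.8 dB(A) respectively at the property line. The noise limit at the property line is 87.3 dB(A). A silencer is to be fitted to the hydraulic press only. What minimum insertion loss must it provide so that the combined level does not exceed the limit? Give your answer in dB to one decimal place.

5.2 dB

Fixed contribution from the other source: Σ 10^(L/10) = 10^(82.3/10) = 1.698e+08 (82.30 dB(A)).
The limit corresponds to 10^(87.3/10) = 5.370e+08; subtracting the fixed part leaves 3.672e+08 for the hydraulic press, i.e. 85.65 dB(A).
So the hydraulic press must be reduced from 90.8 to 85.65 dB(A): IL = 5.15 dB.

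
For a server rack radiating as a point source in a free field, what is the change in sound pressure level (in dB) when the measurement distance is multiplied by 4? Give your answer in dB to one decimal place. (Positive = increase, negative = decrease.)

-12.0 dB

Point-source spreading: ΔL = −20·log₁₀(r₂/r₁).
ΔL = −20·log₁₀(4) = -12.04 dB.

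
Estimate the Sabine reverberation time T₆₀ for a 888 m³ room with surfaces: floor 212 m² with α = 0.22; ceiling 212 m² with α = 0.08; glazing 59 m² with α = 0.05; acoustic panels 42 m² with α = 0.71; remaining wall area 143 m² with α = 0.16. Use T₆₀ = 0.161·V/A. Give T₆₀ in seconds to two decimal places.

1.20 s

Summing Sᵢαᵢ: 212·0.22 + 212·0.08 + 59·0.05 + 42·0.71 + 143·0.16 = 119.25 m².
T₆₀ = 0.161 × 888 / 119.25 = 1.199 s.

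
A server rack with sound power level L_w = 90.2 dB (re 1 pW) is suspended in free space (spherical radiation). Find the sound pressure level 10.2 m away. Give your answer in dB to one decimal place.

59.0 dB

Free-field spherical radiation: L_p = L_w − 10·log₁₀(4π·r²), r = 10.2 m.
4π·r² = 1307 m², 10·log₁₀ of that is 31.164 dB.
L_p = 90.2 − 31.164 = 59.04 dB.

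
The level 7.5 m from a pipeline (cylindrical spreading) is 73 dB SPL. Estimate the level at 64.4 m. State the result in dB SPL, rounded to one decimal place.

63.7 dB SPL

Line-source attenuation: ΔL = 10·log₁₀(r₂/r₁) = 10·log₁₀(64.4/7.5) = 9.338 dB.
L₂ = 73 − 10·log₁₀(64.4/7.5) = 73 − 9.338 = 63.66 dB SPL.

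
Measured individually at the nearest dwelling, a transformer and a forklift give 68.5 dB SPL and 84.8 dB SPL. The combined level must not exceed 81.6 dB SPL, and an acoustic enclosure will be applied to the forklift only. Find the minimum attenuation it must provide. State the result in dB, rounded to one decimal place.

The untreated sources together contribute 10^(68.5/10) = 7.079e+06, i.e. 68.50 dB SPL.
The limit corresponds to 10^(81.6/10) = 1.445e+08; subtracting the fixed part leaves 1.375e+08 for the forklift, i.e. 81.38 dB SPL.
Required insertion loss = 84.8 − 81.38 = 3.42 dB.

3.4 dB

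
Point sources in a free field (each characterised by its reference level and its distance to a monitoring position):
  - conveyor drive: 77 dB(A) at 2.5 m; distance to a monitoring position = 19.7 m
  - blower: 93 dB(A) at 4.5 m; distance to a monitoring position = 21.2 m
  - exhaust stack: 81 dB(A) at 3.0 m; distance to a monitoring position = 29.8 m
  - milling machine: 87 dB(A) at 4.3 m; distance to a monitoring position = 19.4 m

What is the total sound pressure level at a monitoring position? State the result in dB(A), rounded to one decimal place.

80.7 dB(A)

Apply inverse-square spreading to bring every level to the receiver, then sum 10^(L/10).
conveyor drive: 77 − 20·log₁₀(19.7/2.5) = 77 − 17.93 = 59.07 dB(A).
blower: 93 − 20·log₁₀(21.2/4.5) = 93 − 13.46 = 79.54 dB(A).
exhaust stack: 81 − 20·log₁₀(29.8/3.0) = 81 − 19.94 = 61.06 dB(A).
milling machine: 87 − 20·log₁₀(19.4/4.3) = 87 − 13.09 = 73.91 dB(A).
Σ 10^(L/10) = 1.166e+08 → L_total = 10·log₁₀(1.166e+08) = 80.67 dB(A).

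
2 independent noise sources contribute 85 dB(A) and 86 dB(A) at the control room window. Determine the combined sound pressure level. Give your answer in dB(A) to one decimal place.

88.5 dB(A)

Incoherent sources combine by intensity addition: L_total = 10·log₁₀(Σ 10^(L_i/10)).
Σ 10^(L/10) = 10^(85/10) + 10^(86/10) = 7.143e+08.
L_total = 10·log₁₀(7.143e+08) = 88.54 dB(A).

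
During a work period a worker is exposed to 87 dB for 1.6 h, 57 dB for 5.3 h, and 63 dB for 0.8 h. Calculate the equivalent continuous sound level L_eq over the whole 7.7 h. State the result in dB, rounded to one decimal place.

L_eq = 10·log₁₀[(1/T)·Σ tᵢ·10^(Lᵢ/10)] with T = 7.7 h.
Σ tᵢ·10^(Lᵢ/10) = 1.6·10^(87/10) + 5.3·10^(57/10) + 0.8·10^(63/10) = 8.062e+08.
L_eq = 10·log₁₀(8.062e+08/7.7) = 80.20 dB.

80.2 dB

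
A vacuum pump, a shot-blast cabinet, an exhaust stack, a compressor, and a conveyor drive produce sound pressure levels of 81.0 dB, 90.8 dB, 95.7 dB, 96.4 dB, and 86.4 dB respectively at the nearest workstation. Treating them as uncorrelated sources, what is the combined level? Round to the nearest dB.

100 dB

For uncorrelated sources the intensities add, so convert each level to linear form, sum, and take 10·log₁₀ of the total.
Σ 10^(L/10) = 10^(81.0/10) + 10^(90.8/10) + 10^(95.7/10) + 10^(96.4/10) + 10^(86.4/10) = 9.845e+09.
L_total = 10·log₁₀(9.845e+09) = 99.93 dB.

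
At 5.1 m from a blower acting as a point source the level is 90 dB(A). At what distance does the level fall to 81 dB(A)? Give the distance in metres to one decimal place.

14.4 m

Point-source spreading drops the level by 20·log₁₀(r₂/r₁); inverting, r₂/r₁ = 10^(ΔL/20).
r₂ = 5.1·10^((90−81)/20) = 5.1·10^(9.0/20) = 14.37 m.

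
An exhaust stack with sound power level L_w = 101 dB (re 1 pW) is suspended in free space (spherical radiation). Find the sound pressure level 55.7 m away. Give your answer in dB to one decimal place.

55.1 dB

The power spreads over a sphere of area 4π·r², so L_p = L_w − 10·log₁₀(4π·r²).
4π·r² = 3.899e+04 m², 10·log₁₀ of that is 45.909 dB.
L_p = 101 − 45.909 = 55.09 dB.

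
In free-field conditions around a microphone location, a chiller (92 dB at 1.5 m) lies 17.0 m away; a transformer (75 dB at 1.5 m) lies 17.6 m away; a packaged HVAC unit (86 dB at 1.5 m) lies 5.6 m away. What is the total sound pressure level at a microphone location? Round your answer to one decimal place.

76.1 dB

Propagate each source to the receiver with L = L_ref − 20·log₁₀(r/r_ref), then add intensities.
chiller: 92 − 20·log₁₀(17.0/1.5) = 92 − 21.09 = 70.91 dB.
transformer: 75 − 20·log₁₀(17.6/1.5) = 75 − 21.39 = 53.61 dB.
packaged HVAC unit: 86 − 20·log₁₀(5.6/1.5) = 86 − 11.44 = 74.56 dB.
Σ 10^(L/10) = 4.113e+07 → L_total = 10·log₁₀(4.113e+07) = 76.14 dB.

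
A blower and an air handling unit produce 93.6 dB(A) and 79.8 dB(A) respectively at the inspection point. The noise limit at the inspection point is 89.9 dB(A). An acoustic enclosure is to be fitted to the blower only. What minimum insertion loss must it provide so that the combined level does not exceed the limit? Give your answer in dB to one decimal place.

Everything except the blower sums to 10^(79.8/10) = 9.550e+07 in linear terms, 79.80 dB(A).
To meet 89.9 dB(A) overall, the treated blower may contribute at most 10^(89.9/10) − 9.550e+07 = 8.817e+08, i.e. 89.45 dB(A).
Required insertion loss = 93.6 − 89.45 = 4.15 dB.

4.1 dB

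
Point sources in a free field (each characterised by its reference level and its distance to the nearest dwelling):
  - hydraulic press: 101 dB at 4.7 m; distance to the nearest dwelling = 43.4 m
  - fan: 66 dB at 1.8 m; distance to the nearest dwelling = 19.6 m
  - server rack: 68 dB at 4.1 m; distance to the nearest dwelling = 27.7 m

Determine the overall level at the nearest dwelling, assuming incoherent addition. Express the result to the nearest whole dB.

82 dB

First find each source's level at the receiver (point-source: −20·log₁₀(r/r_ref)), then combine on an intensity basis.
hydraulic press: 101 − 20·log₁₀(43.4/4.7) = 101 − 19.31 = 81.69 dB.
fan: 66 − 20·log₁₀(19.6/1.8) = 66 − 20.74 = 45.26 dB.
server rack: 68 − 20·log₁₀(27.7/4.1) = 68 − 16.59 = 51.41 dB.
Σ 10^(L/10) = 1.478e+08 → L_total = 10·log₁₀(1.478e+08) = 81.70 dB.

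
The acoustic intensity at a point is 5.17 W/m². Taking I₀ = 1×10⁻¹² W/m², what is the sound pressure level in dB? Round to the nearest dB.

127 dB

L = 10·log₁₀(I/I₀) = 10·log₁₀(5.17/10⁻¹²) = 10·log₁₀(5.17×10^12).
L = 10·(0.7135 + 12) = 127.13 dB.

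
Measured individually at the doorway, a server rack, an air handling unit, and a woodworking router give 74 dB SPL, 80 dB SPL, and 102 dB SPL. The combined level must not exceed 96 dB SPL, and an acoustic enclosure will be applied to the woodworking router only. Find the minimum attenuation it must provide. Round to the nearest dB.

6 dB

Everything except the woodworking router sums to 10^(74/10) + 10^(80/10) = 1.251e+08 in linear terms, 80.97 dB SPL.
The limit corresponds to 10^(96/10) = 3.981e+09; subtracting the fixed part leaves 3.856e+09 for the woodworking router, i.e. 95.86 dB SPL.
So the woodworking router must be reduced from 102 to 95.86 dB SPL: IL = 6.14 dB.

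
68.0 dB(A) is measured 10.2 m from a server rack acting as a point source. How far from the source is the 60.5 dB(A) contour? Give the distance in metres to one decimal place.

24.2 m

For a point source L₁ − L₂ = 20·log₁₀(r₂/r₁), so r₂ = r₁·10^((L₁−L₂)/20).
r₂ = 10.2·10^((68.0−60.5)/20) = 10.2·10^(7.5/20) = 24.19 m.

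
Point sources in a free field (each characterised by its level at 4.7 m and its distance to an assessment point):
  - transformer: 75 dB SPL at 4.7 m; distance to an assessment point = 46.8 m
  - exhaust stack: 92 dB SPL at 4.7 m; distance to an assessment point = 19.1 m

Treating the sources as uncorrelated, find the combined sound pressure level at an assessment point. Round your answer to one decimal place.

Propagate each source to the receiver with L = L_ref − 20·log₁₀(r/r_ref), then add intensities.
transformer: 75 − 20·log₁₀(46.8/4.7) = 75 − 19.96 = 55.04 dB SPL.
exhaust stack: 92 − 20·log₁₀(19.1/4.7) = 92 − 12.18 = 79.82 dB SPL.
Σ 10^(L/10) = 9.629e+07 → L_total = 10·log₁₀(9.629e+07) = 79.84 dB SPL.

79.8 dB SPL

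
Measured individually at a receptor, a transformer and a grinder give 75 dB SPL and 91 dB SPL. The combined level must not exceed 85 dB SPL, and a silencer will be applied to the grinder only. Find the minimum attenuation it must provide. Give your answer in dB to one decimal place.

Everything except the grinder sums to 10^(75/10) = 3.162e+07 in linear terms, 75.00 dB SPL.
To meet 85 dB SPL overall, the treated grinder may contribute at most 10^(85/10) − 3.162e+07 = 2.846e+08, i.e. 84.54 dB SPL.
So the grinder must be reduced from 91 to 84.54 dB SPL: IL = 6.46 dB.

6.5 dB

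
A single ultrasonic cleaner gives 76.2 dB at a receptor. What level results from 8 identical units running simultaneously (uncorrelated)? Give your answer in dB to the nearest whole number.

With 8 equal, uncorrelated contributions the intensity is 8× that of one unit, giving a rise of 10·log₁₀ 8.
L_total = 76.2 + 10·log₁₀(8) = 76.2 + 9.031 = 85.23 dB.

85 dB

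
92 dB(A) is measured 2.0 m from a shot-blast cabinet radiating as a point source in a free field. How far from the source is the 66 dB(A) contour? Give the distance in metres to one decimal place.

For a point source L₁ − L₂ = 20·log₁₀(r₂/r₁), so r₂ = r₁·10^((L₁−L₂)/20).
r₂ = 2.0·10^((92−66)/20) = 2.0·10^(26.0/20) = 39.91 m.

39.9 m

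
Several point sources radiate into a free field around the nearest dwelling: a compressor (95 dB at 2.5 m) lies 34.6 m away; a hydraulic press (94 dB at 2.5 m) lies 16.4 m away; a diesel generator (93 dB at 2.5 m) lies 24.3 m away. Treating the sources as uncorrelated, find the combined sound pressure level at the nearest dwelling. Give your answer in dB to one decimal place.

79.8 dB

Propagate each source to the receiver with L = L_ref − 20·log₁₀(r/r_ref), then add intensities.
compressor: 95 − 20·log₁₀(34.6/2.5) = 95 − 22.82 = 72.18 dB.
hydraulic press: 94 − 20·log₁₀(16.4/2.5) = 94 − 16.34 = 77.66 dB.
diesel generator: 93 − 20·log₁₀(24.3/2.5) = 93 − 19.75 = 73.25 dB.
Σ 10^(L/10) = 9.600e+07 → L_total = 10·log₁₀(9.600e+07) = 79.82 dB.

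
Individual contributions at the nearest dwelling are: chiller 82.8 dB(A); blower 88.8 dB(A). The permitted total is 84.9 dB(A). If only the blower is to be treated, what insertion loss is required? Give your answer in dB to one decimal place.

The untreated sources together contribute 10^(82.8/10) = 1.905e+08, i.e. 82.80 dB(A).
To meet 84.9 dB(A) overall, the treated blower may contribute at most 10^(84.9/10) − 1.905e+08 = 1.185e+08, i.e. 80.74 dB(A).
Required insertion loss = 88.8 − 80.74 = 8.06 dB.

8.1 dB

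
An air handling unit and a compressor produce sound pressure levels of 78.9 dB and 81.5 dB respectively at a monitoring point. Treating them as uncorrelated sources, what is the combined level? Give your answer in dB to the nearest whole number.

Incoherent sources combine by intensity addition: L_total = 10·log₁₀(Σ 10^(L_i/10)).
Σ 10^(L/10) = 10^(78.9/10) + 10^(81.5/10) = 2.189e+08.
L_total = 10·log₁₀(2.189e+08) = 83.40 dB.

83 dB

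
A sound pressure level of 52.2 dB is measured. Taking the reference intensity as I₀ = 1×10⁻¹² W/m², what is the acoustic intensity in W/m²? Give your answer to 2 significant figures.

1.7e-07 W/m²

I/I₀ = 10^(52.2/10) = 1.66e+05, so I = 1.66e+05 × 10⁻¹² W/m².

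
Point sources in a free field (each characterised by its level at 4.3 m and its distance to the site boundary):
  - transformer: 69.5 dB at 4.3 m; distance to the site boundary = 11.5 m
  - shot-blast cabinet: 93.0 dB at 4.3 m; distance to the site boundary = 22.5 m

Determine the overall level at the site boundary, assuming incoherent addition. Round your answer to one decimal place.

78.7 dB

Apply inverse-square spreading to bring every level to the receiver, then sum 10^(L/10).
transformer: 69.5 − 20·log₁₀(11.5/4.3) = 69.5 − 8.54 = 60.96 dB.
shot-blast cabinet: 93.0 − 20·log₁₀(22.5/4.3) = 93.0 − 14.37 = 78.63 dB.
Σ 10^(L/10) = 7.412e+07 → L_total = 10·log₁₀(7.412e+07) = 78.70 dB.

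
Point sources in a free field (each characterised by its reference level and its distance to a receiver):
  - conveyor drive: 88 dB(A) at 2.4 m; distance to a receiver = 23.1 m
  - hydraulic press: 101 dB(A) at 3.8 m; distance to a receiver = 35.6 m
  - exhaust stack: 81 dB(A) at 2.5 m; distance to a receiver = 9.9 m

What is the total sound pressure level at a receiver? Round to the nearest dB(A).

82 dB(A)

First find each source's level at the receiver (point-source: −20·log₁₀(r/r_ref)), then combine on an intensity basis.
conveyor drive: 88 − 20·log₁₀(23.1/2.4) = 88 − 19.67 = 68.33 dB(A).
hydraulic press: 101 − 20·log₁₀(35.6/3.8) = 101 − 19.43 = 81.57 dB(A).
exhaust stack: 81 − 20·log₁₀(9.9/2.5) = 81 − 11.95 = 69.05 dB(A).
Σ 10^(L/10) = 1.583e+08 → L_total = 10·log₁₀(1.583e+08) = 81.99 dB(A).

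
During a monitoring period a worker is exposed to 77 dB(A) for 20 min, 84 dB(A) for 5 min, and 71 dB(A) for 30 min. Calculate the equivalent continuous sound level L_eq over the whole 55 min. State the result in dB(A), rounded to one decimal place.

76.8 dB(A)

The energy average is taken in the linear domain: L_eq = 10·log₁₀[(Σ tᵢ·10^(Lᵢ/10))/T], T = 55 min.
Σ tᵢ·10^(Lᵢ/10) = 20·10^(77/10) + 5·10^(84/10) + 30·10^(71/10) = 2.636e+09.
L_eq = 10·log₁₀(2.636e+09/55) = 76.81 dB(A).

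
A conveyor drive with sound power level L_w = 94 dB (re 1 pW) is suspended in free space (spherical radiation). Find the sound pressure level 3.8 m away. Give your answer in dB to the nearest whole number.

The power spreads over a sphere of area 4π·r², so L_p = L_w − 10·log₁₀(4π·r²).
4π·r² = 181.5 m², 10·log₁₀ of that is 22.588 dB.
L_p = 94 − 22.588 = 71.41 dB.

71 dB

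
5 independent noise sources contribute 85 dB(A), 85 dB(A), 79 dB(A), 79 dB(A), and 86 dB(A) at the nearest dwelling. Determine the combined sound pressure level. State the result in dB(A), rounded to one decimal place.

90.8 dB(A)

For uncorrelated sources the intensities add, so convert each level to linear form, sum, and take 10·log₁₀ of the total.
Σ 10^(L/10) = 10^(85/10) + 10^(85/10) + 10^(79/10) + 10^(79/10) + 10^(86/10) = 1.189e+09.
L_total = 10·log₁₀(1.189e+09) = 90.75 dB(A).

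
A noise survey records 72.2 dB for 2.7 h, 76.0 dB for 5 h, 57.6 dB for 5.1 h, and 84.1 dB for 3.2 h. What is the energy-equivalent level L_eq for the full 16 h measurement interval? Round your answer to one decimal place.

Weight each interval's intensity by its duration and average over T = 16 h:
Σ tᵢ·10^(Lᵢ/10) = 2.7·10^(72.2/10) + 5·10^(76.0/10) + 5.1·10^(57.6/10) + 3.2·10^(84.1/10) = 1.069e+09.
L_eq = 10·log₁₀(1.069e+09/16) = 78.25 dB.

78.2 dB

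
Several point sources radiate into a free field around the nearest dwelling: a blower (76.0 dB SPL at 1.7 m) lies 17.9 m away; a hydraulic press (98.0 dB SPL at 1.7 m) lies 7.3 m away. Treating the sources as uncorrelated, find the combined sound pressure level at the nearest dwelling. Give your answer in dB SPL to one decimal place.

85.3 dB SPL

First find each source's level at the receiver (point-source: −20·log₁₀(r/r_ref)), then combine on an intensity basis.
blower: 76.0 − 20·log₁₀(17.9/1.7) = 76.0 − 20.45 = 55.55 dB SPL.
hydraulic press: 98.0 − 20·log₁₀(7.3/1.7) = 98.0 − 12.66 = 85.34 dB SPL.
Σ 10^(L/10) = 3.425e+08 → L_total = 10·log₁₀(3.425e+08) = 85.35 dB SPL.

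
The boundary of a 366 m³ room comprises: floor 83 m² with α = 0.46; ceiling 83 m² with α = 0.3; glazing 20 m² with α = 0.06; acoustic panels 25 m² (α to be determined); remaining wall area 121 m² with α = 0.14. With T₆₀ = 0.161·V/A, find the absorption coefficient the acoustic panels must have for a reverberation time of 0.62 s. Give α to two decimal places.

0.55

Required total absorption A = 0.161·366/0.62 = 95.04 m².
Absorption from the other surfaces = 83·0.46 + 83·0.3 + 20·0.06 + 121·0.14 = 81.22 m², so the acoustic panels must supply 13.82 m² over 25 m².
α = 13.82/25 = 0.553.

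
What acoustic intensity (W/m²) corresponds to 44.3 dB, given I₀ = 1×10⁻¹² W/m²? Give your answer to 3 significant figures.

L = 10·log₁₀(I/I₀) ⇒ I = I₀·10^(L/10) = 10⁻¹² × 10^4.43.

2.69e-08 W/m²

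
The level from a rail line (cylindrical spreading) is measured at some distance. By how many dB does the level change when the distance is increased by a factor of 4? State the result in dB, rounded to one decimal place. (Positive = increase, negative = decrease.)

Line-source spreading: ΔL = −10·log₁₀(r₂/r₁).
ΔL = −10·log₁₀(4) = -6.02 dB.

-6.0 dB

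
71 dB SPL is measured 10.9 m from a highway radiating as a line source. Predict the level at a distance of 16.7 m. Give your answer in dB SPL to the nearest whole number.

69 dB SPL

Line-source attenuation: ΔL = 10·log₁₀(r₂/r₁) = 10·log₁₀(16.7/10.9) = 1.853 dB.
L₂ = 71 − 10·log₁₀(16.7/10.9) = 71 − 1.853 = 69.15 dB SPL.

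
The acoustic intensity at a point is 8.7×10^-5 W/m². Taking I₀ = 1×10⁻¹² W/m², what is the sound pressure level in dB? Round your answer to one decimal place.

79.4 dB

L = 10·log₁₀(I/I₀) = 10·log₁₀(8.7×10^-5/10⁻¹²) = 10·log₁₀(8.7×10^7).
L = 10·(0.9395 + 7) = 79.40 dB.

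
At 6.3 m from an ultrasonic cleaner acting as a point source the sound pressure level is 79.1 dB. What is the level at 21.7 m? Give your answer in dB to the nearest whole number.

For a point source, L₂ = L₁ − 20·log₁₀(r₂/r₁).
L₂ = 79.1 − 20·log₁₀(21.7/6.3) = 79.1 − 10.742 = 68.36 dB.

68 dB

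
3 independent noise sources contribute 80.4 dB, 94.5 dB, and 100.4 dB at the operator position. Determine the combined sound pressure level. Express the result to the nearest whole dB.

101 dB

Incoherent sources combine by intensity addition: L_total = 10·log₁₀(Σ 10^(L_i/10)).
Σ 10^(L/10) = 10^(80.4/10) + 10^(94.5/10) + 10^(100.4/10) = 1.389e+10.
L_total = 10·log₁₀(1.389e+10) = 101.43 dB.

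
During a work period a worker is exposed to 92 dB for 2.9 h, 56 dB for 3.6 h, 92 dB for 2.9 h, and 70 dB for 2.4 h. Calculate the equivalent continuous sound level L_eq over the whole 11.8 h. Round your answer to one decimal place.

88.9 dB

Weight each interval's intensity by its duration and average over T = 11.8 h:
Σ tᵢ·10^(Lᵢ/10) = 2.9·10^(92/10) + 3.6·10^(56/10) + 2.9·10^(92/10) + 2.4·10^(70/10) = 9.218e+09.
L_eq = 10·log₁₀(9.218e+09/11.8) = 88.93 dB.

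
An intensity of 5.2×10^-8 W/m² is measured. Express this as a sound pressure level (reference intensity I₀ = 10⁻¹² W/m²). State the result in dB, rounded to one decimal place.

47.2 dB

I/I₀ = 5.2×10^-8/10⁻¹² = 5.2×10^4, and L = 10·log₁₀(I/I₀).
L = 10·(0.7160 + 4) = 47.16 dB.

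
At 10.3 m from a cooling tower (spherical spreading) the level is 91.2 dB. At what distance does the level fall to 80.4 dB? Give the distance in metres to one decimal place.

Point-source spreading drops the level by 20·log₁₀(r₂/r₁); inverting, r₂/r₁ = 10^(ΔL/20).
r₂ = 10.3·10^((91.2−80.4)/20) = 10.3·10^(10.8/20) = 35.71 m.

35.7 m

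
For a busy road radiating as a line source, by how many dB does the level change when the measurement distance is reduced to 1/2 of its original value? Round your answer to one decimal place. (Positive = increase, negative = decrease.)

Line-source spreading: ΔL = −10·log₁₀(r₂/r₁).
ΔL = −10·log₁₀(0.5) = +3.01 dB.

+3.0 dB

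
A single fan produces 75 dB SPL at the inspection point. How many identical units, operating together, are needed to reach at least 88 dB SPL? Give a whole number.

N identical sources give L₁ + 10·log₁₀ N, so require 10·log₁₀ N ≥ 88 − 75 = 13.0 dB.
N ≥ 10^(13.0/10) = 19.953, so N = 20.

20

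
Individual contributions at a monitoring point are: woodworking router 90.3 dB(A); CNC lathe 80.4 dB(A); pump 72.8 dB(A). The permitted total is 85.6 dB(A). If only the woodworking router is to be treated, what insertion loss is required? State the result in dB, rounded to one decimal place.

6.6 dB

Everything except the woodworking router sums to 10^(80.4/10) + 10^(72.8/10) = 1.287e+08 in linear terms, 81.10 dB(A).
The limit corresponds to 10^(85.6/10) = 3.631e+08; subtracting the fixed part leaves 2.344e+08 for the woodworking router, i.e. 83.70 dB(A).
Required insertion loss = 90.3 − 83.70 = 6.60 dB.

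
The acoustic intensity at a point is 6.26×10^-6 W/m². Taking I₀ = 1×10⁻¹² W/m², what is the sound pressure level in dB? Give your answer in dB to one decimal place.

I/I₀ = 6.26×10^-6/10⁻¹² = 6.26×10^6, and L = 10·log₁₀(I/I₀).
L = 10·(0.7966 + 6) = 67.97 dB.

68.0 dB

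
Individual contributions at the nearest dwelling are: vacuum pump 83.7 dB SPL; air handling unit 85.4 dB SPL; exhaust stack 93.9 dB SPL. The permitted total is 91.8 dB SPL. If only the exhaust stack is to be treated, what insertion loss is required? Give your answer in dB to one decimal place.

Fixed contribution from the other sources: Σ 10^(L/10) = 10^(83.7/10) + 10^(85.4/10) = 5.812e+08 (87.64 dB SPL).
The limit corresponds to 10^(91.8/10) = 1.514e+09; subtracting the fixed part leaves 9.324e+08 for the exhaust stack, i.e. 89.70 dB SPL.
So the exhaust stack must be reduced from 93.9 to 89.70 dB SPL: IL = 4.20 dB.

4.2 dB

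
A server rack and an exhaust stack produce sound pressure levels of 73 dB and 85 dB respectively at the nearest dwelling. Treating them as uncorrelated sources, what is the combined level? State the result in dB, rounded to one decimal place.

Incoherent sources combine by intensity addition: L_total = 10·log₁₀(Σ 10^(L_i/10)).
Σ 10^(L/10) = 10^(73/10) + 10^(85/10) = 3.362e+08.
L_total = 10·log₁₀(3.362e+08) = 85.27 dB.

85.3 dB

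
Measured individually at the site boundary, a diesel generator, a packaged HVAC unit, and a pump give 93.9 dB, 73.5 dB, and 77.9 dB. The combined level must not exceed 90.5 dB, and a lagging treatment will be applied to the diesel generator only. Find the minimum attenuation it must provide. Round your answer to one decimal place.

The untreated sources together contribute 10^(73.5/10) + 10^(77.9/10) = 8.405e+07, i.e. 79.25 dB.
The limit corresponds to 10^(90.5/10) = 1.122e+09; subtracting the fixed part leaves 1.038e+09 for the diesel generator, i.e. 90.16 dB.
Required insertion loss = 93.9 − 90.16 = 3.74 dB.

3.7 dB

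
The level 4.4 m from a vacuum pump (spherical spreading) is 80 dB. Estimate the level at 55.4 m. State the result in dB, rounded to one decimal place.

Point-source attenuation: ΔL = 20·log₁₀(r₂/r₁) = 20·log₁₀(55.4/4.4) = 22.001 dB.
L₂ = 80 − 20·log₁₀(55.4/4.4) = 80 − 22.001 = 58.00 dB.

58.0 dB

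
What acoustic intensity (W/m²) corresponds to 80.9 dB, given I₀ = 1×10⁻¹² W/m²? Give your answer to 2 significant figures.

I/I₀ = 10^(80.9/10) = 1.23e+08, so I = 1.23e+08 × 10⁻¹² W/m².

0.00012 W/m²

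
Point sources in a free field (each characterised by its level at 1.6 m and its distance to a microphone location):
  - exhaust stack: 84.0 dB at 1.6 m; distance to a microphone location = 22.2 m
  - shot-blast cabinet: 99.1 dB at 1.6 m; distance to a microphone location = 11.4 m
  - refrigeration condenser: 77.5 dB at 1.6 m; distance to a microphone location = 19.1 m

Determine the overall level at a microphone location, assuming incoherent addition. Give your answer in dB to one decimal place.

82.1 dB

First find each source's level at the receiver (point-source: −20·log₁₀(r/r_ref)), then combine on an intensity basis.
exhaust stack: 84.0 − 20·log₁₀(22.2/1.6) = 84.0 − 22.84 = 61.16 dB.
shot-blast cabinet: 99.1 − 20·log₁₀(11.4/1.6) = 99.1 − 17.06 = 82.04 dB.
refrigeration condenser: 77.5 − 20·log₁₀(19.1/1.6) = 77.5 − 21.54 = 55.96 dB.
Σ 10^(L/10) = 1.618e+08 → L_total = 10·log₁₀(1.618e+08) = 82.09 dB.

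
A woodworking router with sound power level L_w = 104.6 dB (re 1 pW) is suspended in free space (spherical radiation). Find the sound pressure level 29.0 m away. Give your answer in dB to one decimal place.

Free-field spherical radiation: L_p = L_w − 10·log₁₀(4π·r²), r = 29.0 m.
4π·r² = 1.057e+04 m², 10·log₁₀ of that is 40.240 dB.
L_p = 104.6 − 40.240 = 64.36 dB.

64.4 dB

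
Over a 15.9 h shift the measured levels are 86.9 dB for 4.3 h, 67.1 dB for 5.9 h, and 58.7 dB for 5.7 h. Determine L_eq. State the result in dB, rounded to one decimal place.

Weight each interval's intensity by its duration and average over T = 15.9 h:
Σ tᵢ·10^(Lᵢ/10) = 4.3·10^(86.9/10) + 5.9·10^(67.1/10) + 5.7·10^(58.7/10) = 2.141e+09.
L_eq = 10·log₁₀(2.141e+09/15.9) = 81.29 dB.

81.3 dB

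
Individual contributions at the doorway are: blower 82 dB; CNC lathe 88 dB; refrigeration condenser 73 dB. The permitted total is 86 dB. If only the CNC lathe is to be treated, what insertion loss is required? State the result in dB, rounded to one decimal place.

Fixed contribution from the other sources: Σ 10^(L/10) = 10^(82/10) + 10^(73/10) = 1.784e+08 (82.51 dB).
The limit corresponds to 10^(86/10) = 3.981e+08; subtracting the fixed part leaves 2.197e+08 for the CNC lathe, i.e. 83.42 dB.
So the CNC lathe must be reduced from 88 to 83.42 dB: IL = 4.58 dB.

4.6 dB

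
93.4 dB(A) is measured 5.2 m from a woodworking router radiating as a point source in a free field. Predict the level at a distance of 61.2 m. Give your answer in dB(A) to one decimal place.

For a point source, L₂ = L₁ − 20·log₁₀(r₂/r₁).
L₂ = 93.4 − 20·log₁₀(61.2/5.2) = 93.4 − 21.415 = 71.99 dB(A).

72.0 dB(A)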